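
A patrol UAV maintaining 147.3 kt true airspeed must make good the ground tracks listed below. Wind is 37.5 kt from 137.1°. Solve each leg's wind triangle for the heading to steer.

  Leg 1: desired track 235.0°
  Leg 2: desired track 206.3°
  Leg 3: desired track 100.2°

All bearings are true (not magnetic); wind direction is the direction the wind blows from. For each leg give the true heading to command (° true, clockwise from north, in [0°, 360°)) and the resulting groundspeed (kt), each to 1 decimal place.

Leg 1: heading=220.4°, groundspeed=147.7 kt
Leg 2: heading=192.5°, groundspeed=129.8 kt
Leg 3: heading=109.0°, groundspeed=115.6 kt

Leg 1: desired track 235.0°; wind correction -14.6° → command heading 220.4°, groundspeed 147.7 kt
Leg 2: desired track 206.3°; wind correction -13.8° → command heading 192.5°, groundspeed 129.8 kt
Leg 3: desired track 100.2°; wind correction +8.8° → command heading 109.0°, groundspeed 115.6 kt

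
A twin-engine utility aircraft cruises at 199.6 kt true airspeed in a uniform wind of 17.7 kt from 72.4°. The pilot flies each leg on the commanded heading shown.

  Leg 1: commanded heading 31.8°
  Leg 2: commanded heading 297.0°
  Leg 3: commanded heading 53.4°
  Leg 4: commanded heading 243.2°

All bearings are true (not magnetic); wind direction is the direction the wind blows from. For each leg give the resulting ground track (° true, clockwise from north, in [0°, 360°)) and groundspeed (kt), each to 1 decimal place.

Leg 1: track=28.3°, groundspeed=186.5 kt
Leg 2: track=293.6°, groundspeed=212.6 kt
Leg 3: track=51.6°, groundspeed=183.0 kt
Leg 4: track=243.9°, groundspeed=217.1 kt

Leg 1: heading 31.8°; drift -3.5° → track 28.3°, groundspeed 186.5 kt
Leg 2: heading 297.0°; drift -3.4° → track 293.6°, groundspeed 212.6 kt
Leg 3: heading 53.4°; drift -1.8° → track 51.6°, groundspeed 183.0 kt
Leg 4: heading 243.2°; drift +0.7° → track 243.9°, groundspeed 217.1 kt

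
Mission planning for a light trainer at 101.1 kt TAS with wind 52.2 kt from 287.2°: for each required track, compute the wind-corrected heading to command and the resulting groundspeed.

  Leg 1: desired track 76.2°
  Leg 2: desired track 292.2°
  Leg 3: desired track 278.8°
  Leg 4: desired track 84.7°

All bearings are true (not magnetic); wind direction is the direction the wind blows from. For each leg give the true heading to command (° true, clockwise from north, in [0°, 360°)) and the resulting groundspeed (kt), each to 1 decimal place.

Leg 1: heading=60.8°, groundspeed=142.2 kt
Leg 2: heading=289.6°, groundspeed=49.0 kt
Leg 3: heading=283.1°, groundspeed=49.2 kt
Leg 4: heading=73.3°, groundspeed=147.3 kt

Leg 1: desired track 76.2°; wind correction -15.4° → command heading 60.8°, groundspeed 142.2 kt
Leg 2: desired track 292.2°; wind correction -2.6° → command heading 289.6°, groundspeed 49.0 kt
Leg 3: desired track 278.8°; wind correction +4.3° → command heading 283.1°, groundspeed 49.2 kt
Leg 4: desired track 84.7°; wind correction -11.4° → command heading 73.3°, groundspeed 147.3 kt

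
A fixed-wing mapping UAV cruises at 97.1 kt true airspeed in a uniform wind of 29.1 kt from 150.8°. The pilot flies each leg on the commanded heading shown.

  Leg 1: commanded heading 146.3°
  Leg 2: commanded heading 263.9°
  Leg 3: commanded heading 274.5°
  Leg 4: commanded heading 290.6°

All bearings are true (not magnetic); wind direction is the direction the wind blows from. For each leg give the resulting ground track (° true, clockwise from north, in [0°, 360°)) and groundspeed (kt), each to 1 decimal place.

Leg 1: track=144.4°, groundspeed=68.1 kt
Leg 2: track=277.8°, groundspeed=111.8 kt
Leg 3: track=286.6°, groundspeed=115.8 kt
Leg 4: track=299.5°, groundspeed=120.8 kt

Leg 1: heading 146.3°; drift -1.9° → track 144.4°, groundspeed 68.1 kt
Leg 2: heading 263.9°; drift +13.9° → track 277.8°, groundspeed 111.8 kt
Leg 3: heading 274.5°; drift +12.1° → track 286.6°, groundspeed 115.8 kt
Leg 4: heading 290.6°; drift +8.9° → track 299.5°, groundspeed 120.8 kt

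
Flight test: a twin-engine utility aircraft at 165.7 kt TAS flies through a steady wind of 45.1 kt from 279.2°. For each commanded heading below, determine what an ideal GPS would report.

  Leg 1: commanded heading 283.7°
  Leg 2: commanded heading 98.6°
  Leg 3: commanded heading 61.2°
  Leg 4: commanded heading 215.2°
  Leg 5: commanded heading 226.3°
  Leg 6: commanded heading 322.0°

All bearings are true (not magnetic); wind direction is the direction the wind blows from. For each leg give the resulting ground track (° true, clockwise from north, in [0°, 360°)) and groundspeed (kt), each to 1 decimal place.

Leg 1: heading 283.7°; drift +1.7° → track 285.4°, groundspeed 120.8 kt
Leg 2: heading 98.6°; drift +0.1° → track 98.7°, groundspeed 210.8 kt
Leg 3: heading 61.2°; drift +7.9° → track 69.1°, groundspeed 203.1 kt
Leg 4: heading 215.2°; drift -15.5° → track 199.7°, groundspeed 151.5 kt
Leg 5: heading 226.3°; drift -14.6° → track 211.7°, groundspeed 143.1 kt
Leg 6: heading 322.0°; drift +13.0° → track 335.0°, groundspeed 136.1 kt

Leg 1: track=285.4°, groundspeed=120.8 kt
Leg 2: track=98.7°, groundspeed=210.8 kt
Leg 3: track=69.1°, groundspeed=203.1 kt
Leg 4: track=199.7°, groundspeed=151.5 kt
Leg 5: track=211.7°, groundspeed=143.1 kt
Leg 6: track=335.0°, groundspeed=136.1 kt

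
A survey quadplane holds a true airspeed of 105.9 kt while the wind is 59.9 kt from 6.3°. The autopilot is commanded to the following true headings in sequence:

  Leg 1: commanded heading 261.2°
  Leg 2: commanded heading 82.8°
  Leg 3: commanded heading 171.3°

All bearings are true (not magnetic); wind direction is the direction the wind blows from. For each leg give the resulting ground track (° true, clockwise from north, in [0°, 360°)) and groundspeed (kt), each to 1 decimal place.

Leg 1: heading 261.2°; drift -25.5° → track 235.7°, groundspeed 134.6 kt
Leg 2: heading 82.8°; drift +32.4° → track 115.2°, groundspeed 108.8 kt
Leg 3: heading 171.3°; drift +5.4° → track 176.7°, groundspeed 164.5 kt

Leg 1: track=235.7°, groundspeed=134.6 kt
Leg 2: track=115.2°, groundspeed=108.8 kt
Leg 3: track=176.7°, groundspeed=164.5 kt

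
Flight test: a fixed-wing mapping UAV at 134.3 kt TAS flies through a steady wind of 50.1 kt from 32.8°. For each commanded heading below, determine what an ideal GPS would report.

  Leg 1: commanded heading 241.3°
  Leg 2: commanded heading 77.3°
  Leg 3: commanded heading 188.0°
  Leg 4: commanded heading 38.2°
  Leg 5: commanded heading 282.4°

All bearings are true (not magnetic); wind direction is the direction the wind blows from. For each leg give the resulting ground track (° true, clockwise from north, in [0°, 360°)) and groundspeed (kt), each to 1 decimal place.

Leg 1: track=233.7°, groundspeed=179.9 kt
Leg 2: track=96.9°, groundspeed=104.6 kt
Leg 3: track=194.7°, groundspeed=181.0 kt
Leg 4: track=41.4°, groundspeed=84.6 kt
Leg 5: track=265.2°, groundspeed=158.9 kt

Leg 1: heading 241.3°; drift -7.6° → track 233.7°, groundspeed 179.9 kt
Leg 2: heading 77.3°; drift +19.6° → track 96.9°, groundspeed 104.6 kt
Leg 3: heading 188.0°; drift +6.7° → track 194.7°, groundspeed 181.0 kt
Leg 4: heading 38.2°; drift +3.2° → track 41.4°, groundspeed 84.6 kt
Leg 5: heading 282.4°; drift -17.2° → track 265.2°, groundspeed 158.9 kt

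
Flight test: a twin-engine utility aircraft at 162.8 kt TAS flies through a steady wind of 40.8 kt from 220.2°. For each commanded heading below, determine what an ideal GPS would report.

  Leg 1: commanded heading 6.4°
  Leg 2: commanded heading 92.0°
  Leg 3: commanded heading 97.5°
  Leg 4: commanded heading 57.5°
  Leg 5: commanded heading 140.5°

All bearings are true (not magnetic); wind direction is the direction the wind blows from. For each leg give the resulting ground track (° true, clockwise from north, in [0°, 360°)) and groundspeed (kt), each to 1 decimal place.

Leg 1: track=13.0°, groundspeed=198.0 kt
Leg 2: track=82.3°, groundspeed=190.7 kt
Leg 3: track=87.0°, groundspeed=188.0 kt
Leg 4: track=54.1°, groundspeed=202.1 kt
Leg 5: track=126.0°, groundspeed=160.6 kt

Leg 1: heading 6.4°; drift +6.6° → track 13.0°, groundspeed 198.0 kt
Leg 2: heading 92.0°; drift -9.7° → track 82.3°, groundspeed 190.7 kt
Leg 3: heading 97.5°; drift -10.5° → track 87.0°, groundspeed 188.0 kt
Leg 4: heading 57.5°; drift -3.4° → track 54.1°, groundspeed 202.1 kt
Leg 5: heading 140.5°; drift -14.5° → track 126.0°, groundspeed 160.6 kt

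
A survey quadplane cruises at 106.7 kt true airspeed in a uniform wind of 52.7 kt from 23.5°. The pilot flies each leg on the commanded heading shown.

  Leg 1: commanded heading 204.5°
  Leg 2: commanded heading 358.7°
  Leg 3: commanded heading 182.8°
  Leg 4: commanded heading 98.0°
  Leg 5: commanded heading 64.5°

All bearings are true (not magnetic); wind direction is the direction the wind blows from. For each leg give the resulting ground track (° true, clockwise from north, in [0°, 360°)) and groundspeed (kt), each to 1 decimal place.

Leg 1: heading 204.5°; drift -0.3° → track 204.2°, groundspeed 159.4 kt
Leg 2: heading 358.7°; drift -20.6° → track 338.1°, groundspeed 62.9 kt
Leg 3: heading 182.8°; drift +6.8° → track 189.6°, groundspeed 157.1 kt
Leg 4: heading 98.0°; drift +28.7° → track 126.7°, groundspeed 105.6 kt
Leg 5: heading 64.5°; drift +27.3° → track 91.8°, groundspeed 75.3 kt

Leg 1: track=204.2°, groundspeed=159.4 kt
Leg 2: track=338.1°, groundspeed=62.9 kt
Leg 3: track=189.6°, groundspeed=157.1 kt
Leg 4: track=126.7°, groundspeed=105.6 kt
Leg 5: track=91.8°, groundspeed=75.3 kt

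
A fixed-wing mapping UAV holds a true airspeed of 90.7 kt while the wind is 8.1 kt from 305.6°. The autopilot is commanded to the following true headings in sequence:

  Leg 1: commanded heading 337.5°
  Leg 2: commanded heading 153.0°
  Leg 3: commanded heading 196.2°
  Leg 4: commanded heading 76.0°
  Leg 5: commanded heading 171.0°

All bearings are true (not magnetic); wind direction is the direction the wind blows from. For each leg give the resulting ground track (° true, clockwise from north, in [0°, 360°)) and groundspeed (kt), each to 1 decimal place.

Leg 1: heading 337.5°; drift +2.9° → track 340.4°, groundspeed 83.9 kt
Leg 2: heading 153.0°; drift -2.2° → track 150.8°, groundspeed 98.0 kt
Leg 3: heading 196.2°; drift -4.7° → track 191.5°, groundspeed 93.7 kt
Leg 4: heading 76.0°; drift +3.7° → track 79.7°, groundspeed 96.1 kt
Leg 5: heading 171.0°; drift -3.4° → track 167.6°, groundspeed 96.6 kt

Leg 1: track=340.4°, groundspeed=83.9 kt
Leg 2: track=150.8°, groundspeed=98.0 kt
Leg 3: track=191.5°, groundspeed=93.7 kt
Leg 4: track=79.7°, groundspeed=96.1 kt
Leg 5: track=167.6°, groundspeed=96.6 kt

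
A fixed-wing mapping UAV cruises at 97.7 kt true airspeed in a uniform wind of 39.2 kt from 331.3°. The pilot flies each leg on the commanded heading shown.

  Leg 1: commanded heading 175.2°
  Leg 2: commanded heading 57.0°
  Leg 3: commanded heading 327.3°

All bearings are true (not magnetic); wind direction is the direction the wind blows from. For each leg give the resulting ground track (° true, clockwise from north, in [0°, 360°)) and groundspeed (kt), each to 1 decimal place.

Leg 1: track=168.4°, groundspeed=134.5 kt
Leg 2: track=79.4°, groundspeed=102.5 kt
Leg 3: track=324.6°, groundspeed=58.7 kt

Leg 1: heading 175.2°; drift -6.8° → track 168.4°, groundspeed 134.5 kt
Leg 2: heading 57.0°; drift +22.4° → track 79.4°, groundspeed 102.5 kt
Leg 3: heading 327.3°; drift -2.7° → track 324.6°, groundspeed 58.7 kt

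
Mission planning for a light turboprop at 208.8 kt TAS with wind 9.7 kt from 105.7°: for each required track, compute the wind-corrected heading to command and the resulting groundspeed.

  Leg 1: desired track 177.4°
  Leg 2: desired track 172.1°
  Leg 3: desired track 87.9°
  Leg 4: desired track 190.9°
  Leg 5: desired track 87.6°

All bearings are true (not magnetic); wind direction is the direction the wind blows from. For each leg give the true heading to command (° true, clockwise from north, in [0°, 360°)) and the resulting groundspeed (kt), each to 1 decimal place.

Leg 1: heading=174.9°, groundspeed=205.6 kt
Leg 2: heading=169.7°, groundspeed=204.7 kt
Leg 3: heading=88.7°, groundspeed=199.5 kt
Leg 4: heading=188.2°, groundspeed=207.8 kt
Leg 5: heading=88.4°, groundspeed=199.6 kt

Leg 1: desired track 177.4°; wind correction -2.5° → command heading 174.9°, groundspeed 205.6 kt
Leg 2: desired track 172.1°; wind correction -2.4° → command heading 169.7°, groundspeed 204.7 kt
Leg 3: desired track 87.9°; wind correction +0.8° → command heading 88.7°, groundspeed 199.5 kt
Leg 4: desired track 190.9°; wind correction -2.7° → command heading 188.2°, groundspeed 207.8 kt
Leg 5: desired track 87.6°; wind correction +0.8° → command heading 88.4°, groundspeed 199.6 kt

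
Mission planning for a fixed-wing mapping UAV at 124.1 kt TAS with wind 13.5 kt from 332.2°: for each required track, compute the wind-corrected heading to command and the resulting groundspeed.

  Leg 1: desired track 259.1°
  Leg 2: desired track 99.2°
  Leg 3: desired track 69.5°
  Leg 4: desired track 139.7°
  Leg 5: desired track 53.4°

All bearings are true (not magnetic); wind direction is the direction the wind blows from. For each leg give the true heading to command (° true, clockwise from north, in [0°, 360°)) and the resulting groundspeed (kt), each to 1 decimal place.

Leg 1: desired track 259.1°; wind correction +6.0° → command heading 265.1°, groundspeed 119.5 kt
Leg 2: desired track 99.2°; wind correction -5.0° → command heading 94.2°, groundspeed 131.8 kt
Leg 3: desired track 69.5°; wind correction -6.2° → command heading 63.3°, groundspeed 125.1 kt
Leg 4: desired track 139.7°; wind correction -1.3° → command heading 138.4°, groundspeed 137.2 kt
Leg 5: desired track 53.4°; wind correction -6.2° → command heading 47.2°, groundspeed 121.3 kt

Leg 1: heading=265.1°, groundspeed=119.5 kt
Leg 2: heading=94.2°, groundspeed=131.8 kt
Leg 3: heading=63.3°, groundspeed=125.1 kt
Leg 4: heading=138.4°, groundspeed=137.2 kt
Leg 5: heading=47.2°, groundspeed=121.3 kt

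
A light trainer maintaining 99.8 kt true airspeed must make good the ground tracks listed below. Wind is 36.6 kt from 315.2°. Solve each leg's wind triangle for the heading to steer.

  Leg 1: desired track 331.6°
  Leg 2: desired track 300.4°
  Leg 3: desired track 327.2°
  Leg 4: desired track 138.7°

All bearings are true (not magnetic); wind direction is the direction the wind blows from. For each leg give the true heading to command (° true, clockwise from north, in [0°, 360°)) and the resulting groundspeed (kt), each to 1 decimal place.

Leg 1: heading=325.7°, groundspeed=64.2 kt
Leg 2: heading=305.8°, groundspeed=64.0 kt
Leg 3: heading=322.8°, groundspeed=63.7 kt
Leg 4: heading=140.0°, groundspeed=136.3 kt

Leg 1: desired track 331.6°; wind correction -5.9° → command heading 325.7°, groundspeed 64.2 kt
Leg 2: desired track 300.4°; wind correction +5.4° → command heading 305.8°, groundspeed 64.0 kt
Leg 3: desired track 327.2°; wind correction -4.4° → command heading 322.8°, groundspeed 63.7 kt
Leg 4: desired track 138.7°; wind correction +1.3° → command heading 140.0°, groundspeed 136.3 kt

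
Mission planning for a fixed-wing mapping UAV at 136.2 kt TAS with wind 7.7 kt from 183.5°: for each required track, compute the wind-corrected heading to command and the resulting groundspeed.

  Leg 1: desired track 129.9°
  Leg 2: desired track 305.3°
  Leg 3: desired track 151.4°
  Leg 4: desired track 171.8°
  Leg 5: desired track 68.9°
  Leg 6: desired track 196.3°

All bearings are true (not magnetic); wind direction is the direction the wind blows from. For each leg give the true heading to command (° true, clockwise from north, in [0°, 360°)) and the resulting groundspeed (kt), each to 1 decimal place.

Leg 1: desired track 129.9°; wind correction +2.6° → command heading 132.5°, groundspeed 131.5 kt
Leg 2: desired track 305.3°; wind correction -2.8° → command heading 302.5°, groundspeed 140.1 kt
Leg 3: desired track 151.4°; wind correction +1.7° → command heading 153.1°, groundspeed 129.6 kt
Leg 4: desired track 171.8°; wind correction +0.7° → command heading 172.5°, groundspeed 128.7 kt
Leg 5: desired track 68.9°; wind correction +2.9° → command heading 71.8°, groundspeed 139.2 kt
Leg 6: desired track 196.3°; wind correction -0.7° → command heading 195.6°, groundspeed 128.7 kt

Leg 1: heading=132.5°, groundspeed=131.5 kt
Leg 2: heading=302.5°, groundspeed=140.1 kt
Leg 3: heading=153.1°, groundspeed=129.6 kt
Leg 4: heading=172.5°, groundspeed=128.7 kt
Leg 5: heading=71.8°, groundspeed=139.2 kt
Leg 6: heading=195.6°, groundspeed=128.7 kt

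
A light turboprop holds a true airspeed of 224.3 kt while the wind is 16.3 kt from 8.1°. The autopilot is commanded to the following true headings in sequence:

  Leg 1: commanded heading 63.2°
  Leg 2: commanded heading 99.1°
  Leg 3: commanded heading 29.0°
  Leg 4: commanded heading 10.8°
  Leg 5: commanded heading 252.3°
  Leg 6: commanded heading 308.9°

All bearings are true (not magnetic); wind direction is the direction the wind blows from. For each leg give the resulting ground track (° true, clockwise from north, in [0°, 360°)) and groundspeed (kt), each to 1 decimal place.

Leg 1: track=66.8°, groundspeed=215.4 kt
Leg 2: track=103.3°, groundspeed=225.2 kt
Leg 3: track=30.6°, groundspeed=209.2 kt
Leg 4: track=11.0°, groundspeed=208.0 kt
Leg 5: track=248.7°, groundspeed=231.9 kt
Leg 6: track=305.2°, groundspeed=216.4 kt

Leg 1: heading 63.2°; drift +3.6° → track 66.8°, groundspeed 215.4 kt
Leg 2: heading 99.1°; drift +4.2° → track 103.3°, groundspeed 225.2 kt
Leg 3: heading 29.0°; drift +1.6° → track 30.6°, groundspeed 209.2 kt
Leg 4: heading 10.8°; drift +0.2° → track 11.0°, groundspeed 208.0 kt
Leg 5: heading 252.3°; drift -3.6° → track 248.7°, groundspeed 231.9 kt
Leg 6: heading 308.9°; drift -3.7° → track 305.2°, groundspeed 216.4 kt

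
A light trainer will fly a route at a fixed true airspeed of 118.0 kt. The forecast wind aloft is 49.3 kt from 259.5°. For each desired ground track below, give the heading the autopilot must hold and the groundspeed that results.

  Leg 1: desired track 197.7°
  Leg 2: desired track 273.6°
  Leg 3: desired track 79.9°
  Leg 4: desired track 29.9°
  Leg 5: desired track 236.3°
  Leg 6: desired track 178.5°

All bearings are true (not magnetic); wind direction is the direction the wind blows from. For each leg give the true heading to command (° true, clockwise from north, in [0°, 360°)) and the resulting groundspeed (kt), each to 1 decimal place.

Leg 1: desired track 197.7°; wind correction +21.6° → command heading 219.3°, groundspeed 86.4 kt
Leg 2: desired track 273.6°; wind correction -5.8° → command heading 267.8°, groundspeed 69.6 kt
Leg 3: desired track 79.9°; wind correction +0.2° → command heading 80.1°, groundspeed 167.3 kt
Leg 4: desired track 29.9°; wind correction -18.6° → command heading 11.3°, groundspeed 143.8 kt
Leg 5: desired track 236.3°; wind correction +9.5° → command heading 245.8°, groundspeed 71.1 kt
Leg 6: desired track 178.5°; wind correction +24.4° → command heading 202.9°, groundspeed 99.8 kt

Leg 1: heading=219.3°, groundspeed=86.4 kt
Leg 2: heading=267.8°, groundspeed=69.6 kt
Leg 3: heading=80.1°, groundspeed=167.3 kt
Leg 4: heading=11.3°, groundspeed=143.8 kt
Leg 5: heading=245.8°, groundspeed=71.1 kt
Leg 6: heading=202.9°, groundspeed=99.8 kt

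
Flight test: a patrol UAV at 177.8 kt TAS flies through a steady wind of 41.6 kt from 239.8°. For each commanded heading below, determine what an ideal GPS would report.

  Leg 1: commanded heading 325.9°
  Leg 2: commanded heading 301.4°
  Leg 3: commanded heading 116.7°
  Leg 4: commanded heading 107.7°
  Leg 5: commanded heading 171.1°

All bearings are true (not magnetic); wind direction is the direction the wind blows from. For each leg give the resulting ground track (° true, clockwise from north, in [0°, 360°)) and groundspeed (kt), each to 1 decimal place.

Leg 1: track=339.2°, groundspeed=179.8 kt
Leg 2: track=314.4°, groundspeed=162.2 kt
Leg 3: track=106.8°, groundspeed=203.5 kt
Leg 4: track=99.2°, groundspeed=208.0 kt
Leg 5: track=157.7°, groundspeed=167.2 kt

Leg 1: heading 325.9°; drift +13.3° → track 339.2°, groundspeed 179.8 kt
Leg 2: heading 301.4°; drift +13.0° → track 314.4°, groundspeed 162.2 kt
Leg 3: heading 116.7°; drift -9.9° → track 106.8°, groundspeed 203.5 kt
Leg 4: heading 107.7°; drift -8.5° → track 99.2°, groundspeed 208.0 kt
Leg 5: heading 171.1°; drift -13.4° → track 157.7°, groundspeed 167.2 kt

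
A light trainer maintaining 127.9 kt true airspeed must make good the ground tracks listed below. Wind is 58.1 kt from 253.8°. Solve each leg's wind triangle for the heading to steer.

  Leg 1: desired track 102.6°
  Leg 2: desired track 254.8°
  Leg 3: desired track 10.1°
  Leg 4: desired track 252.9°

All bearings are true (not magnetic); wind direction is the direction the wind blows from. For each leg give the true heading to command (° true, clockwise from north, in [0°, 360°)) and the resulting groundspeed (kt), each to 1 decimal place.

Leg 1: desired track 102.6°; wind correction +12.6° → command heading 115.2°, groundspeed 175.7 kt
Leg 2: desired track 254.8°; wind correction -0.5° → command heading 254.3°, groundspeed 69.8 kt
Leg 3: desired track 10.1°; wind correction -24.0° → command heading 346.1°, groundspeed 142.6 kt
Leg 4: desired track 252.9°; wind correction +0.4° → command heading 253.3°, groundspeed 69.8 kt

Leg 1: heading=115.2°, groundspeed=175.7 kt
Leg 2: heading=254.3°, groundspeed=69.8 kt
Leg 3: heading=346.1°, groundspeed=142.6 kt
Leg 4: heading=253.3°, groundspeed=69.8 kt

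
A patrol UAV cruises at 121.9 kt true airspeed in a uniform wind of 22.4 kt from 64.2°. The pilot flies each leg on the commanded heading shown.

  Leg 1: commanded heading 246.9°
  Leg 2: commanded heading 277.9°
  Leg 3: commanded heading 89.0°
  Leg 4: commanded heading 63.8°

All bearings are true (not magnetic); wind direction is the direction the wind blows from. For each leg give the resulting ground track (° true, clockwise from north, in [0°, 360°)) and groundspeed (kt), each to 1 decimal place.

Leg 1: track=246.5°, groundspeed=144.3 kt
Leg 2: track=272.8°, groundspeed=141.1 kt
Leg 3: track=94.3°, groundspeed=102.0 kt
Leg 4: track=63.7°, groundspeed=99.5 kt

Leg 1: heading 246.9°; drift -0.4° → track 246.5°, groundspeed 144.3 kt
Leg 2: heading 277.9°; drift -5.1° → track 272.8°, groundspeed 141.1 kt
Leg 3: heading 89.0°; drift +5.3° → track 94.3°, groundspeed 102.0 kt
Leg 4: heading 63.8°; drift -0.1° → track 63.7°, groundspeed 99.5 kt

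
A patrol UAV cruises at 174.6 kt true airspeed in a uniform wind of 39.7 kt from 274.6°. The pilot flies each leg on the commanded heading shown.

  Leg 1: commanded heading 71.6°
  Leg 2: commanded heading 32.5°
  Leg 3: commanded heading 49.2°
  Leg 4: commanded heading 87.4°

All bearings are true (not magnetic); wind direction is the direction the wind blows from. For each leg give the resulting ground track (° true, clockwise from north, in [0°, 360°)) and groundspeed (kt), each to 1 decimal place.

Leg 1: heading 71.6°; drift +4.2° → track 75.8°, groundspeed 211.7 kt
Leg 2: heading 32.5°; drift +10.3° → track 42.8°, groundspeed 196.3 kt
Leg 3: heading 49.2°; drift +7.9° → track 57.1°, groundspeed 204.4 kt
Leg 4: heading 87.4°; drift +1.3° → track 88.7°, groundspeed 214.0 kt

Leg 1: track=75.8°, groundspeed=211.7 kt
Leg 2: track=42.8°, groundspeed=196.3 kt
Leg 3: track=57.1°, groundspeed=204.4 kt
Leg 4: track=88.7°, groundspeed=214.0 kt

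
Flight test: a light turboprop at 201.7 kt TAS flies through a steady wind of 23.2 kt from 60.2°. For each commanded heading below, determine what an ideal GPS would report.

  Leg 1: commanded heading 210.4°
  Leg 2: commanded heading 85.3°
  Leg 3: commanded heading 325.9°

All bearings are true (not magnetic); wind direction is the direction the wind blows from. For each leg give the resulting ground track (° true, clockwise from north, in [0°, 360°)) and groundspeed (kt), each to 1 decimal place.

Leg 1: heading 210.4°; drift +3.0° → track 213.4°, groundspeed 222.1 kt
Leg 2: heading 85.3°; drift +3.1° → track 88.4°, groundspeed 181.0 kt
Leg 3: heading 325.9°; drift -6.5° → track 319.4°, groundspeed 204.8 kt

Leg 1: track=213.4°, groundspeed=222.1 kt
Leg 2: track=88.4°, groundspeed=181.0 kt
Leg 3: track=319.4°, groundspeed=204.8 kt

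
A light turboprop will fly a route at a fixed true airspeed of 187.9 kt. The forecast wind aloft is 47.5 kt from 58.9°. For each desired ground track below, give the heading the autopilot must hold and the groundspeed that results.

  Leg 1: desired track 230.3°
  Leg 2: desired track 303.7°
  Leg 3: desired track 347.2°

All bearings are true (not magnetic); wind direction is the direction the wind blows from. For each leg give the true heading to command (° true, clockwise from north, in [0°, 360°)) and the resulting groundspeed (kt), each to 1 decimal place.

Leg 1: heading=228.1°, groundspeed=234.7 kt
Leg 2: heading=316.9°, groundspeed=203.1 kt
Leg 3: heading=1.1°, groundspeed=167.5 kt

Leg 1: desired track 230.3°; wind correction -2.2° → command heading 228.1°, groundspeed 234.7 kt
Leg 2: desired track 303.7°; wind correction +13.2° → command heading 316.9°, groundspeed 203.1 kt
Leg 3: desired track 347.2°; wind correction +13.9° → command heading 1.1°, groundspeed 167.5 kt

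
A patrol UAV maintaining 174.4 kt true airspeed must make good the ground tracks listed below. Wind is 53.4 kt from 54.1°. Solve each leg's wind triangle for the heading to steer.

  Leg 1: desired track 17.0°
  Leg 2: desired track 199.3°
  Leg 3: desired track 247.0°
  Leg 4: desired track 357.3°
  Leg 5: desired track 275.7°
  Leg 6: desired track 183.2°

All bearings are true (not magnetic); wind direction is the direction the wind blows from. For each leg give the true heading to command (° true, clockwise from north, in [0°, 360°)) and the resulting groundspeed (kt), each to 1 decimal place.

Leg 1: desired track 17.0°; wind correction +10.6° → command heading 27.6°, groundspeed 128.8 kt
Leg 2: desired track 199.3°; wind correction -10.1° → command heading 189.2°, groundspeed 215.6 kt
Leg 3: desired track 247.0°; wind correction +3.9° → command heading 250.9°, groundspeed 226.0 kt
Leg 4: desired track 357.3°; wind correction +14.8° → command heading 12.1°, groundspeed 139.3 kt
Leg 5: desired track 275.7°; wind correction +11.7° → command heading 287.4°, groundspeed 210.7 kt
Leg 6: desired track 183.2°; wind correction -13.7° → command heading 169.5°, groundspeed 203.1 kt

Leg 1: heading=27.6°, groundspeed=128.8 kt
Leg 2: heading=189.2°, groundspeed=215.6 kt
Leg 3: heading=250.9°, groundspeed=226.0 kt
Leg 4: heading=12.1°, groundspeed=139.3 kt
Leg 5: heading=287.4°, groundspeed=210.7 kt
Leg 6: heading=169.5°, groundspeed=203.1 kt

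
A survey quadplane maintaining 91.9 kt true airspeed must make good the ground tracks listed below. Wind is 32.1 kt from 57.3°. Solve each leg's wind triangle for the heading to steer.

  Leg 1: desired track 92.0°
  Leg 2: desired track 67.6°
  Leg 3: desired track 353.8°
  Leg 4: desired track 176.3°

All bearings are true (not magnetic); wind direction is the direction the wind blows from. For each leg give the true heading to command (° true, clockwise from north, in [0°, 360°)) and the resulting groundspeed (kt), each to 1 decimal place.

Leg 1: heading=80.5°, groundspeed=63.7 kt
Leg 2: heading=64.0°, groundspeed=60.1 kt
Leg 3: heading=12.0°, groundspeed=73.0 kt
Leg 4: heading=158.5°, groundspeed=103.1 kt

Leg 1: desired track 92.0°; wind correction -11.5° → command heading 80.5°, groundspeed 63.7 kt
Leg 2: desired track 67.6°; wind correction -3.6° → command heading 64.0°, groundspeed 60.1 kt
Leg 3: desired track 353.8°; wind correction +18.2° → command heading 12.0°, groundspeed 73.0 kt
Leg 4: desired track 176.3°; wind correction -17.8° → command heading 158.5°, groundspeed 103.1 kt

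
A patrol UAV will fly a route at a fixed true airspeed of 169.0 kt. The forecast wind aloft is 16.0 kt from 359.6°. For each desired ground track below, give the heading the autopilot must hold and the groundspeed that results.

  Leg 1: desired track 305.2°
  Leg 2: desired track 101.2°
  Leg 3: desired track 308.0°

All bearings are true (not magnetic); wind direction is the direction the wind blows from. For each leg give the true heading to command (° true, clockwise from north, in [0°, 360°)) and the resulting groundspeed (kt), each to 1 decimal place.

Leg 1: desired track 305.2°; wind correction +4.4° → command heading 309.6°, groundspeed 159.2 kt
Leg 2: desired track 101.2°; wind correction -5.3° → command heading 95.9°, groundspeed 171.5 kt
Leg 3: desired track 308.0°; wind correction +4.3° → command heading 312.3°, groundspeed 158.6 kt

Leg 1: heading=309.6°, groundspeed=159.2 kt
Leg 2: heading=95.9°, groundspeed=171.5 kt
Leg 3: heading=312.3°, groundspeed=158.6 kt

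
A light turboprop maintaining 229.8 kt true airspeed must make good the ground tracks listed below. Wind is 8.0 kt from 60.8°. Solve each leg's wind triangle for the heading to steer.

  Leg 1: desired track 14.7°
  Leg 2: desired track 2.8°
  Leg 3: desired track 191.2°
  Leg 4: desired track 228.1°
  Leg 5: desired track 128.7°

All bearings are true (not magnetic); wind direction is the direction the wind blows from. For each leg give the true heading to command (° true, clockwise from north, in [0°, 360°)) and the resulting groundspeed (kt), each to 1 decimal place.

Leg 1: heading=16.1°, groundspeed=224.2 kt
Leg 2: heading=4.5°, groundspeed=225.5 kt
Leg 3: heading=189.7°, groundspeed=234.9 kt
Leg 4: heading=227.7°, groundspeed=237.6 kt
Leg 5: heading=126.9°, groundspeed=226.7 kt

Leg 1: desired track 14.7°; wind correction +1.4° → command heading 16.1°, groundspeed 224.2 kt
Leg 2: desired track 2.8°; wind correction +1.7° → command heading 4.5°, groundspeed 225.5 kt
Leg 3: desired track 191.2°; wind correction -1.5° → command heading 189.7°, groundspeed 234.9 kt
Leg 4: desired track 228.1°; wind correction -0.4° → command heading 227.7°, groundspeed 237.6 kt
Leg 5: desired track 128.7°; wind correction -1.8° → command heading 126.9°, groundspeed 226.7 kt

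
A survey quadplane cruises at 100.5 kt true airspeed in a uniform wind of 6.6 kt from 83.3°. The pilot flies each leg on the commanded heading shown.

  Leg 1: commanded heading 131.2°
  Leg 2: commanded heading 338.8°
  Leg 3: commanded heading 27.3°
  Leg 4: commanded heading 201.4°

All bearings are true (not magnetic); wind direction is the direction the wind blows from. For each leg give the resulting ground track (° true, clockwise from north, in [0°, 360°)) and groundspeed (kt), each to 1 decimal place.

Leg 1: track=134.1°, groundspeed=96.2 kt
Leg 2: track=335.2°, groundspeed=102.4 kt
Leg 3: track=24.1°, groundspeed=97.0 kt
Leg 4: track=204.6°, groundspeed=103.8 kt

Leg 1: heading 131.2°; drift +2.9° → track 134.1°, groundspeed 96.2 kt
Leg 2: heading 338.8°; drift -3.6° → track 335.2°, groundspeed 102.4 kt
Leg 3: heading 27.3°; drift -3.2° → track 24.1°, groundspeed 97.0 kt
Leg 4: heading 201.4°; drift +3.2° → track 204.6°, groundspeed 103.8 kt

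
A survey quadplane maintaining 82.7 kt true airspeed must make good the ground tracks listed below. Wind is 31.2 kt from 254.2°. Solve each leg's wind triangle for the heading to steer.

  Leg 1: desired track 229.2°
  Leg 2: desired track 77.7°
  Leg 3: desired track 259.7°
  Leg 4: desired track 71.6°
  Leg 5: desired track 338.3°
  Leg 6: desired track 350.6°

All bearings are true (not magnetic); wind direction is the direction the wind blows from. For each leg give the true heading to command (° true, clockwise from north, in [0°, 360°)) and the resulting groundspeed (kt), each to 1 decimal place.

Leg 1: desired track 229.2°; wind correction +9.2° → command heading 238.4°, groundspeed 53.4 kt
Leg 2: desired track 77.7°; wind correction +1.3° → command heading 79.0°, groundspeed 113.8 kt
Leg 3: desired track 259.7°; wind correction -2.1° → command heading 257.6°, groundspeed 51.6 kt
Leg 4: desired track 71.6°; wind correction -1.0° → command heading 70.6°, groundspeed 113.9 kt
Leg 5: desired track 338.3°; wind correction -22.0° → command heading 316.3°, groundspeed 73.4 kt
Leg 6: desired track 350.6°; wind correction -22.0° → command heading 328.6°, groundspeed 80.1 kt

Leg 1: heading=238.4°, groundspeed=53.4 kt
Leg 2: heading=79.0°, groundspeed=113.8 kt
Leg 3: heading=257.6°, groundspeed=51.6 kt
Leg 4: heading=70.6°, groundspeed=113.9 kt
Leg 5: heading=316.3°, groundspeed=73.4 kt
Leg 6: heading=328.6°, groundspeed=80.1 kt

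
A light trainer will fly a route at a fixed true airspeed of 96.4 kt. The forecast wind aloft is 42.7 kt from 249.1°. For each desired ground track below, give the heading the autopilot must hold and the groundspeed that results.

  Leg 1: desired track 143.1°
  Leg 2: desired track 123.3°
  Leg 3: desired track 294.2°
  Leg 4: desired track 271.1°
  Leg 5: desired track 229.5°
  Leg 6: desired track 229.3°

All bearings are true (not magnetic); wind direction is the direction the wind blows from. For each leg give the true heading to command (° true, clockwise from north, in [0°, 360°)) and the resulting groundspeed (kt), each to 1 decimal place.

Leg 1: desired track 143.1°; wind correction +25.2° → command heading 168.3°, groundspeed 99.0 kt
Leg 2: desired track 123.3°; wind correction +21.1° → command heading 144.4°, groundspeed 114.9 kt
Leg 3: desired track 294.2°; wind correction -18.3° → command heading 275.9°, groundspeed 61.4 kt
Leg 4: desired track 271.1°; wind correction -9.6° → command heading 261.5°, groundspeed 55.5 kt
Leg 5: desired track 229.5°; wind correction +8.5° → command heading 238.0°, groundspeed 55.1 kt
Leg 6: desired track 229.3°; wind correction +8.6° → command heading 237.9°, groundspeed 55.1 kt

Leg 1: heading=168.3°, groundspeed=99.0 kt
Leg 2: heading=144.4°, groundspeed=114.9 kt
Leg 3: heading=275.9°, groundspeed=61.4 kt
Leg 4: heading=261.5°, groundspeed=55.5 kt
Leg 5: heading=238.0°, groundspeed=55.1 kt
Leg 6: heading=237.9°, groundspeed=55.1 kt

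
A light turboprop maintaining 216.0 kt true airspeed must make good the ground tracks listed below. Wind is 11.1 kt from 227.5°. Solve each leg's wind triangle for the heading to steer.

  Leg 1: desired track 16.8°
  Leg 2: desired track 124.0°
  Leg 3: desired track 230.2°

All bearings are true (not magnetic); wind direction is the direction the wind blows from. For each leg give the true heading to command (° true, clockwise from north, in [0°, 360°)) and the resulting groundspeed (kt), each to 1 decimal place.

Leg 1: heading=15.3°, groundspeed=225.5 kt
Leg 2: heading=126.9°, groundspeed=218.3 kt
Leg 3: heading=230.1°, groundspeed=204.9 kt

Leg 1: desired track 16.8°; wind correction -1.5° → command heading 15.3°, groundspeed 225.5 kt
Leg 2: desired track 124.0°; wind correction +2.9° → command heading 126.9°, groundspeed 218.3 kt
Leg 3: desired track 230.2°; wind correction -0.1° → command heading 230.1°, groundspeed 204.9 kt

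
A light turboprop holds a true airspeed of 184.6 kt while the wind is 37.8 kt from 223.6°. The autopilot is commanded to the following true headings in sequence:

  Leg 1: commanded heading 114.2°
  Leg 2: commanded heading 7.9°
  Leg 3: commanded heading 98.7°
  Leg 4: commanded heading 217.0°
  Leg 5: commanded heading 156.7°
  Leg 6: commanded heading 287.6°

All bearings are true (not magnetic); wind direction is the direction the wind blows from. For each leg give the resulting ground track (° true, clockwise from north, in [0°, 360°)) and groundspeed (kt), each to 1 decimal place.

Leg 1: heading 114.2°; drift -10.3° → track 103.9°, groundspeed 200.4 kt
Leg 2: heading 7.9°; drift +5.8° → track 13.7°, groundspeed 216.4 kt
Leg 3: heading 98.7°; drift -8.5° → track 90.2°, groundspeed 208.5 kt
Leg 4: heading 217.0°; drift -1.7° → track 215.3°, groundspeed 147.1 kt
Leg 5: heading 156.7°; drift -11.6° → track 145.1°, groundspeed 173.3 kt
Leg 6: heading 287.6°; drift +11.4° → track 299.0°, groundspeed 171.4 kt

Leg 1: track=103.9°, groundspeed=200.4 kt
Leg 2: track=13.7°, groundspeed=216.4 kt
Leg 3: track=90.2°, groundspeed=208.5 kt
Leg 4: track=215.3°, groundspeed=147.1 kt
Leg 5: track=145.1°, groundspeed=173.3 kt
Leg 6: track=299.0°, groundspeed=171.4 kt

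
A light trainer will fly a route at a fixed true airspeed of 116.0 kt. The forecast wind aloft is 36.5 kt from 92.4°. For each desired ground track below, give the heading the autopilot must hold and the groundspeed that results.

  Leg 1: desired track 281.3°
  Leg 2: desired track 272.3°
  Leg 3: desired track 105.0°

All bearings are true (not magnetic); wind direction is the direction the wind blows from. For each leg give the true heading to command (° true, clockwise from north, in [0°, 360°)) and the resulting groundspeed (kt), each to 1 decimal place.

Leg 1: heading=284.1°, groundspeed=151.9 kt
Leg 2: heading=272.3°, groundspeed=152.5 kt
Leg 3: heading=101.1°, groundspeed=80.1 kt

Leg 1: desired track 281.3°; wind correction +2.8° → command heading 284.1°, groundspeed 151.9 kt
Leg 2: desired track 272.3°; wind correction +0.0° → command heading 272.3°, groundspeed 152.5 kt
Leg 3: desired track 105.0°; wind correction -3.9° → command heading 101.1°, groundspeed 80.1 kt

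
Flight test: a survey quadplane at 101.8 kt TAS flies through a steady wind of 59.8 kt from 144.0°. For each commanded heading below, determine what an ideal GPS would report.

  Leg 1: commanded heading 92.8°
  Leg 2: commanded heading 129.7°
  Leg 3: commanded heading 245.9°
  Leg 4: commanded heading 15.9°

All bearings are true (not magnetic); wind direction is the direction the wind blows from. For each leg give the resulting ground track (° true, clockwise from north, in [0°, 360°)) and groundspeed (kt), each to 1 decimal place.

Leg 1: heading 92.8°; drift -35.9° → track 56.9°, groundspeed 79.4 kt
Leg 2: heading 129.7°; drift -18.6° → track 111.1°, groundspeed 46.3 kt
Leg 3: heading 245.9°; drift +27.1° → track 273.0°, groundspeed 128.3 kt
Leg 4: heading 15.9°; drift -18.7° → track 357.2°, groundspeed 146.5 kt

Leg 1: track=56.9°, groundspeed=79.4 kt
Leg 2: track=111.1°, groundspeed=46.3 kt
Leg 3: track=273.0°, groundspeed=128.3 kt
Leg 4: track=357.2°, groundspeed=146.5 kt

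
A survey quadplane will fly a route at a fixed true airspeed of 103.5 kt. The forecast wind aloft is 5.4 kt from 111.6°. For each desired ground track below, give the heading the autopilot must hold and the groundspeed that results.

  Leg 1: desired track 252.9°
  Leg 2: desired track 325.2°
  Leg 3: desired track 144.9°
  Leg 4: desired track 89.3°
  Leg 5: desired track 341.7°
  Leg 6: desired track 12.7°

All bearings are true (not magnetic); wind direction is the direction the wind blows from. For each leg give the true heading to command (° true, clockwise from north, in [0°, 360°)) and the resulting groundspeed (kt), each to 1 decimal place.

Leg 1: desired track 252.9°; wind correction -1.9° → command heading 251.0°, groundspeed 107.7 kt
Leg 2: desired track 325.2°; wind correction +1.7° → command heading 326.9°, groundspeed 108.0 kt
Leg 3: desired track 144.9°; wind correction -1.6° → command heading 143.3°, groundspeed 98.9 kt
Leg 4: desired track 89.3°; wind correction +1.1° → command heading 90.4°, groundspeed 98.5 kt
Leg 5: desired track 341.7°; wind correction +2.3° → command heading 344.0°, groundspeed 106.9 kt
Leg 6: desired track 12.7°; wind correction +3.0° → command heading 15.7°, groundspeed 104.2 kt

Leg 1: heading=251.0°, groundspeed=107.7 kt
Leg 2: heading=326.9°, groundspeed=108.0 kt
Leg 3: heading=143.3°, groundspeed=98.9 kt
Leg 4: heading=90.4°, groundspeed=98.5 kt
Leg 5: heading=344.0°, groundspeed=106.9 kt
Leg 6: heading=15.7°, groundspeed=104.2 kt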